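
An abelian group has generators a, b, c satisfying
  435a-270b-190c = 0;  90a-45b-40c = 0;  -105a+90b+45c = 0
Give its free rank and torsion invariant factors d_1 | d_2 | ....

Answer: M ≅ ℤ/5 ⊕ ℤ/15 ⊕ ℤ/45

Derivation:
rank_ℚ(R)=3; free=3−3=0
SNF(R) diag = [5, 15, 45] → torsion [5, 15, 45]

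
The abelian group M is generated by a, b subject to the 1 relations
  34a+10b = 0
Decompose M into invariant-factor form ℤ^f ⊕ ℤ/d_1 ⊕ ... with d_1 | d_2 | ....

rank_ℚ(R)=1; free=2−1=1
SNF(R) diag = [2] → torsion [2]

Answer: M ≅ ℤ^1 ⊕ ℤ/2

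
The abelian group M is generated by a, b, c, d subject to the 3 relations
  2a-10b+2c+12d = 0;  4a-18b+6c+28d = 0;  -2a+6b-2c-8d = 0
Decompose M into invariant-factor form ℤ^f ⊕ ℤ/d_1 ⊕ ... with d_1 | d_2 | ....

Answer: M ≅ ℤ^1 ⊕ ℤ/2 ⊕ ℤ/2 ⊕ ℤ/4

Derivation:
rank_ℚ(R)=3; free=4−3=1
SNF(R) diag = [2, 2, 4] → torsion [2, 2, 4]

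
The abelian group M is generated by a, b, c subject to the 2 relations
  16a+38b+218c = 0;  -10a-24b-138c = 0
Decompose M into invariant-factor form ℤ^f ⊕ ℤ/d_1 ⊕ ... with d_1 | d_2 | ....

Answer: M ≅ ℤ^1 ⊕ ℤ/2 ⊕ ℤ/2

Derivation:
rank_ℚ(R)=2; free=3−2=1
SNF(R) diag = [2, 2] → torsion [2, 2]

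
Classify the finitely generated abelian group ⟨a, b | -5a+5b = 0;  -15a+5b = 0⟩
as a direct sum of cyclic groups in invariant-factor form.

rank_ℚ(R)=2; free=2−2=0
SNF(R) diag = [5, 10] → torsion [5, 10]

Answer: M ≅ ℤ/5 ⊕ ℤ/10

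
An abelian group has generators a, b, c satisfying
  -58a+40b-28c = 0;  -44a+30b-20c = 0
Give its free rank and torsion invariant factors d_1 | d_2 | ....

Answer: M ≅ ℤ^1 ⊕ ℤ/2 ⊕ ℤ/2

Derivation:
rank_ℚ(R)=2; free=3−2=1
SNF(R) diag = [2, 2] → torsion [2, 2]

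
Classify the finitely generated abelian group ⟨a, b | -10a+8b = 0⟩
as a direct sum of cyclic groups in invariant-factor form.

rank_ℚ(R)=1; free=2−1=1
SNF(R) diag = [2] → torsion [2]

Answer: M ≅ ℤ^1 ⊕ ℤ/2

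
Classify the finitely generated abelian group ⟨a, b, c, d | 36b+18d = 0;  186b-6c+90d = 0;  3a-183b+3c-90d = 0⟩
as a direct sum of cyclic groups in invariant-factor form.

Answer: M ≅ ℤ^1 ⊕ ℤ/3 ⊕ ℤ/6 ⊕ ℤ/18

Derivation:
rank_ℚ(R)=3; free=4−3=1
SNF(R) diag = [3, 6, 18] → torsion [3, 6, 18]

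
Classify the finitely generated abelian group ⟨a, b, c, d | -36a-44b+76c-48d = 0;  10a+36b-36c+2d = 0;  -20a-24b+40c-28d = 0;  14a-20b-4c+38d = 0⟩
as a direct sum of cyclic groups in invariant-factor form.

rank_ℚ(R)=4; free=4−4=0
SNF(R) diag = [2, 4, 8, 8] → torsion [2, 4, 8, 8]

Answer: M ≅ ℤ/2 ⊕ ℤ/4 ⊕ ℤ/8 ⊕ ℤ/8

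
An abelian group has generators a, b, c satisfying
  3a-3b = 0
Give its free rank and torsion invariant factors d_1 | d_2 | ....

Answer: M ≅ ℤ^2 ⊕ ℤ/3

Derivation:
rank_ℚ(R)=1; free=3−1=2
SNF(R) diag = [3] → torsion [3]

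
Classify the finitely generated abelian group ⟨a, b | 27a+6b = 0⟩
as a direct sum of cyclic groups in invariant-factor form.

Answer: M ≅ ℤ^1 ⊕ ℤ/3

Derivation:
rank_ℚ(R)=1; free=2−1=1
SNF(R) diag = [3] → torsion [3]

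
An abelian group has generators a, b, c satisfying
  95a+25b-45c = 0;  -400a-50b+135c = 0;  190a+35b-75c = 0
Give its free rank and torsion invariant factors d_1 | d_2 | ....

rank_ℚ(R)=3; free=3−3=0
SNF(R) diag = [5, 15, 15] → torsion [5, 15, 15]

Answer: M ≅ ℤ/5 ⊕ ℤ/15 ⊕ ℤ/15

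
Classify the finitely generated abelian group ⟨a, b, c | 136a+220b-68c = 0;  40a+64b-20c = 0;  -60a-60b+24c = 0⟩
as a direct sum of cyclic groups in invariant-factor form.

rank_ℚ(R)=3; free=3−3=0
SNF(R) diag = [4, 12, 12] → torsion [4, 12, 12]

Answer: M ≅ ℤ/4 ⊕ ℤ/12 ⊕ ℤ/12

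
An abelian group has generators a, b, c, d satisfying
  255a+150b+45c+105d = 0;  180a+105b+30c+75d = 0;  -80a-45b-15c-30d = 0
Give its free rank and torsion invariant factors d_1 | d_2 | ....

Answer: M ≅ ℤ^1 ⊕ ℤ/5 ⊕ ℤ/15 ⊕ ℤ/15

Derivation:
rank_ℚ(R)=3; free=4−3=1
SNF(R) diag = [5, 15, 15] → torsion [5, 15, 15]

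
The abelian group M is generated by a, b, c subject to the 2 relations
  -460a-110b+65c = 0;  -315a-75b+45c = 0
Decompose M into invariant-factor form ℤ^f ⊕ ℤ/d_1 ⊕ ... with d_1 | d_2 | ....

rank_ℚ(R)=2; free=3−2=1
SNF(R) diag = [5, 15] → torsion [5, 15]

Answer: M ≅ ℤ^1 ⊕ ℤ/5 ⊕ ℤ/15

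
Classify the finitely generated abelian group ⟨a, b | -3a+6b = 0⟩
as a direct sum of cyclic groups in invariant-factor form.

Answer: M ≅ ℤ^1 ⊕ ℤ/3

Derivation:
rank_ℚ(R)=1; free=2−1=1
SNF(R) diag = [3] → torsion [3]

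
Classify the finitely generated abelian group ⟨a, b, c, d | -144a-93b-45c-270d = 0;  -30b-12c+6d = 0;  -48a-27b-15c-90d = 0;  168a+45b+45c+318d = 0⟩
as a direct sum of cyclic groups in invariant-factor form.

Answer: M ≅ ℤ/3 ⊕ ℤ/6 ⊕ ℤ/12 ⊕ ℤ/24

Derivation:
rank_ℚ(R)=4; free=4−4=0
SNF(R) diag = [3, 6, 12, 24] → torsion [3, 6, 12, 24]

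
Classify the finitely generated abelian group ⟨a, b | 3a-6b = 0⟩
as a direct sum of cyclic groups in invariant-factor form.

rank_ℚ(R)=1; free=2−1=1
SNF(R) diag = [3] → torsion [3]

Answer: M ≅ ℤ^1 ⊕ ℤ/3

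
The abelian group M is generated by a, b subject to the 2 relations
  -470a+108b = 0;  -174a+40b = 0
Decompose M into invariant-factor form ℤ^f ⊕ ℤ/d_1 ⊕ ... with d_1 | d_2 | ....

Answer: M ≅ ℤ/2 ⊕ ℤ/4

Derivation:
rank_ℚ(R)=2; free=2−2=0
SNF(R) diag = [2, 4] → torsion [2, 4]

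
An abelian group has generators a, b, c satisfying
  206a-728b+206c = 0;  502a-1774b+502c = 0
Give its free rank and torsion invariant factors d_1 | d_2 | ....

Answer: M ≅ ℤ^1 ⊕ ℤ/2 ⊕ ℤ/6

Derivation:
rank_ℚ(R)=2; free=3−2=1
SNF(R) diag = [2, 6] → torsion [2, 6]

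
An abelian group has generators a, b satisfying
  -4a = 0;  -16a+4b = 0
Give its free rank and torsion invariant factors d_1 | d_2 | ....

Answer: M ≅ ℤ/4 ⊕ ℤ/4

Derivation:
rank_ℚ(R)=2; free=2−2=0
SNF(R) diag = [4, 4] → torsion [4, 4]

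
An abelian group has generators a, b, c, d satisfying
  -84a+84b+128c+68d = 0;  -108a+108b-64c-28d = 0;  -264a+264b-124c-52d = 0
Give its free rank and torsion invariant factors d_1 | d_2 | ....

rank_ℚ(R)=3; free=4−3=1
SNF(R) diag = [4, 12, 24] → torsion [4, 12, 24]

Answer: M ≅ ℤ^1 ⊕ ℤ/4 ⊕ ℤ/12 ⊕ ℤ/24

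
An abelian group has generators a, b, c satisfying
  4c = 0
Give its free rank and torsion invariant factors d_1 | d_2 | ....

rank_ℚ(R)=1; free=3−1=2
SNF(R) diag = [4] → torsion [4]

Answer: M ≅ ℤ^2 ⊕ ℤ/4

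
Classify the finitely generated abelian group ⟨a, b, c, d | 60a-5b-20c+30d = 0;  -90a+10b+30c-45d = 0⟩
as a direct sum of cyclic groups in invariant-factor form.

rank_ℚ(R)=2; free=4−2=2
SNF(R) diag = [5, 5] → torsion [5, 5]

Answer: M ≅ ℤ^2 ⊕ ℤ/5 ⊕ ℤ/5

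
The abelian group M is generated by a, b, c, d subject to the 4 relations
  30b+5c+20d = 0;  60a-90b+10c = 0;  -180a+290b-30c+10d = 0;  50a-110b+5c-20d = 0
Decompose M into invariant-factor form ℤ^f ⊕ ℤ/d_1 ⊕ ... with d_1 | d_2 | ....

rank_ℚ(R)=4; free=4−4=0
SNF(R) diag = [5, 10, 10, 10] → torsion [5, 10, 10, 10]

Answer: M ≅ ℤ/5 ⊕ ℤ/10 ⊕ ℤ/10 ⊕ ℤ/10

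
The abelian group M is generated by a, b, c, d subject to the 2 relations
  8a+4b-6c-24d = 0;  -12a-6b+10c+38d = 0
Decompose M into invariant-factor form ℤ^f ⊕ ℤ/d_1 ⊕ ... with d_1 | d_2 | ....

rank_ℚ(R)=2; free=4−2=2
SNF(R) diag = [2, 2] → torsion [2, 2]

Answer: M ≅ ℤ^2 ⊕ ℤ/2 ⊕ ℤ/2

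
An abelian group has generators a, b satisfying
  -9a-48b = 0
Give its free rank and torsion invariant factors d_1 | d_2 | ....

Answer: M ≅ ℤ^1 ⊕ ℤ/3

Derivation:
rank_ℚ(R)=1; free=2−1=1
SNF(R) diag = [3] → torsion [3]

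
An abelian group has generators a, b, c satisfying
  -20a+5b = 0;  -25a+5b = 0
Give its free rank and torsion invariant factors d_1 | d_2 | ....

Answer: M ≅ ℤ^1 ⊕ ℤ/5 ⊕ ℤ/5

Derivation:
rank_ℚ(R)=2; free=3−2=1
SNF(R) diag = [5, 5] → torsion [5, 5]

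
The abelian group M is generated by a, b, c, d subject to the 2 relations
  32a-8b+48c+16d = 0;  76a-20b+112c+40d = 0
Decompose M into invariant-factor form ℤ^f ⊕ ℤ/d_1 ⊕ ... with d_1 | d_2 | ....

rank_ℚ(R)=2; free=4−2=2
SNF(R) diag = [4, 8] → torsion [4, 8]

Answer: M ≅ ℤ^2 ⊕ ℤ/4 ⊕ ℤ/8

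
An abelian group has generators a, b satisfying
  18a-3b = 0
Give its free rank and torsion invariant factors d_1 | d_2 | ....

Answer: M ≅ ℤ^1 ⊕ ℤ/3

Derivation:
rank_ℚ(R)=1; free=2−1=1
SNF(R) diag = [3] → torsion [3]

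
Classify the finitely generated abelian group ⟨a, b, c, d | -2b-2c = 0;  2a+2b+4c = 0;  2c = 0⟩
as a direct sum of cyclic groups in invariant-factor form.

rank_ℚ(R)=3; free=4−3=1
SNF(R) diag = [2, 2, 2] → torsion [2, 2, 2]

Answer: M ≅ ℤ^1 ⊕ ℤ/2 ⊕ ℤ/2 ⊕ ℤ/2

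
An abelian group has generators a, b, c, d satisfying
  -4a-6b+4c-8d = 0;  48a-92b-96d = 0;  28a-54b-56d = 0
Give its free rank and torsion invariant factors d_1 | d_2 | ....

rank_ℚ(R)=3; free=4−3=1
SNF(R) diag = [2, 4, 8] → torsion [2, 4, 8]

Answer: M ≅ ℤ^1 ⊕ ℤ/2 ⊕ ℤ/4 ⊕ ℤ/8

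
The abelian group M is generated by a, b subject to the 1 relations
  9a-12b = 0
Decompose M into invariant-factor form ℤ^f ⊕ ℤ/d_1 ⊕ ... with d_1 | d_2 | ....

rank_ℚ(R)=1; free=2−1=1
SNF(R) diag = [3] → torsion [3]

Answer: M ≅ ℤ^1 ⊕ ℤ/3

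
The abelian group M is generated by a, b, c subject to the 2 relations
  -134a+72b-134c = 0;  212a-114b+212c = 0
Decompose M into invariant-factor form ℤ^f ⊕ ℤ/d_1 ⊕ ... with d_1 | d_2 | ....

rank_ℚ(R)=2; free=3−2=1
SNF(R) diag = [2, 6] → torsion [2, 6]

Answer: M ≅ ℤ^1 ⊕ ℤ/2 ⊕ ℤ/6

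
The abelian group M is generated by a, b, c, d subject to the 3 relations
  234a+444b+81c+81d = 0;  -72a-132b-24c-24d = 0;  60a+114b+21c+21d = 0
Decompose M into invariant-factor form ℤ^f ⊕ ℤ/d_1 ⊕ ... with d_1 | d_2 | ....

Answer: M ≅ ℤ^1 ⊕ ℤ/3 ⊕ ℤ/6 ⊕ ℤ/12

Derivation:
rank_ℚ(R)=3; free=4−3=1
SNF(R) diag = [3, 6, 12] → torsion [3, 6, 12]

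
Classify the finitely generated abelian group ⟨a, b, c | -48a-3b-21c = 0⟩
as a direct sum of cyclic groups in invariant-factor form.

rank_ℚ(R)=1; free=3−1=2
SNF(R) diag = [3] → torsion [3]

Answer: M ≅ ℤ^2 ⊕ ℤ/3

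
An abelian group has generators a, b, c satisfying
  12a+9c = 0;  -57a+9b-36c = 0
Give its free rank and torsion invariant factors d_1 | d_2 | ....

rank_ℚ(R)=2; free=3−2=1
SNF(R) diag = [3, 9] → torsion [3, 9]

Answer: M ≅ ℤ^1 ⊕ ℤ/3 ⊕ ℤ/9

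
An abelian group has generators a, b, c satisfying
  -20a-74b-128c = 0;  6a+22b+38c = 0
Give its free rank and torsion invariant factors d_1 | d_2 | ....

Answer: M ≅ ℤ^1 ⊕ ℤ/2 ⊕ ℤ/2

Derivation:
rank_ℚ(R)=2; free=3−2=1
SNF(R) diag = [2, 2] → torsion [2, 2]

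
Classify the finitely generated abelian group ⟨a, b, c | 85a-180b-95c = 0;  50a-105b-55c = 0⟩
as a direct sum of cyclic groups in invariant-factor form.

rank_ℚ(R)=2; free=3−2=1
SNF(R) diag = [5, 15] → torsion [5, 15]

Answer: M ≅ ℤ^1 ⊕ ℤ/5 ⊕ ℤ/15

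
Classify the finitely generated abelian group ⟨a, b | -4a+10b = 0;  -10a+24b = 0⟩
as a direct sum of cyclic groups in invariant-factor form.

Answer: M ≅ ℤ/2 ⊕ ℤ/2

Derivation:
rank_ℚ(R)=2; free=2−2=0
SNF(R) diag = [2, 2] → torsion [2, 2]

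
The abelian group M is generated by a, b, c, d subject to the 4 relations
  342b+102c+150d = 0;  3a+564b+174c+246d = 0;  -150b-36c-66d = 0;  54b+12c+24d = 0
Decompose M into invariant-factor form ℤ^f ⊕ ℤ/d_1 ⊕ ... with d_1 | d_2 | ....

rank_ℚ(R)=4; free=4−4=0
SNF(R) diag = [3, 6, 6, 18] → torsion [3, 6, 6, 18]

Answer: M ≅ ℤ/3 ⊕ ℤ/6 ⊕ ℤ/6 ⊕ ℤ/18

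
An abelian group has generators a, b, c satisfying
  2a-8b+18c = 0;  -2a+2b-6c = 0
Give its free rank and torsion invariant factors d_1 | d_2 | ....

rank_ℚ(R)=2; free=3−2=1
SNF(R) diag = [2, 6] → torsion [2, 6]

Answer: M ≅ ℤ^1 ⊕ ℤ/2 ⊕ ℤ/6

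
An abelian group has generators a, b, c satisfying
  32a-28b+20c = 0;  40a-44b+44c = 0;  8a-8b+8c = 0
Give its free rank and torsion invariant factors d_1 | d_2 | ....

Answer: M ≅ ℤ/4 ⊕ ℤ/8 ⊕ ℤ/8

Derivation:
rank_ℚ(R)=3; free=3−3=0
SNF(R) diag = [4, 8, 8] → torsion [4, 8, 8]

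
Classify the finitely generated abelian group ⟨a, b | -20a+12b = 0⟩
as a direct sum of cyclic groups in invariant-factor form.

rank_ℚ(R)=1; free=2−1=1
SNF(R) diag = [4] → torsion [4]

Answer: M ≅ ℤ^1 ⊕ ℤ/4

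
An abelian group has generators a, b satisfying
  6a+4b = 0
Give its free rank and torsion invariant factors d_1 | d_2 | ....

Answer: M ≅ ℤ^1 ⊕ ℤ/2

Derivation:
rank_ℚ(R)=1; free=2−1=1
SNF(R) diag = [2] → torsion [2]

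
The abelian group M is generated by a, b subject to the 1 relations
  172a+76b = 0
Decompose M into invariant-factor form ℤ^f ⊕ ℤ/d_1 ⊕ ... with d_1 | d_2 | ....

rank_ℚ(R)=1; free=2−1=1
SNF(R) diag = [4] → torsion [4]

Answer: M ≅ ℤ^1 ⊕ ℤ/4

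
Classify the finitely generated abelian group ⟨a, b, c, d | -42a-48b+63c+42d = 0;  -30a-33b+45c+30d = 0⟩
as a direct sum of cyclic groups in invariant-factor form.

rank_ℚ(R)=2; free=4−2=2
SNF(R) diag = [3, 9] → torsion [3, 9]

Answer: M ≅ ℤ^2 ⊕ ℤ/3 ⊕ ℤ/9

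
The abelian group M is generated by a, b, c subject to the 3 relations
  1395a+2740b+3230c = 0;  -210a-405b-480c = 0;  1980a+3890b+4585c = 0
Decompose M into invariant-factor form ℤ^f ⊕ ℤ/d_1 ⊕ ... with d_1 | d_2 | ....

rank_ℚ(R)=3; free=3−3=0
SNF(R) diag = [5, 15, 45] → torsion [5, 15, 45]

Answer: M ≅ ℤ/5 ⊕ ℤ/15 ⊕ ℤ/45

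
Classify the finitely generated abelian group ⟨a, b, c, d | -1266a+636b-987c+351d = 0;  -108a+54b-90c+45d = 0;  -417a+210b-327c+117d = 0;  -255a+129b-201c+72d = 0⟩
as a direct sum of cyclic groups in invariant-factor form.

Answer: M ≅ ℤ/3 ⊕ ℤ/9 ⊕ ℤ/9 ⊕ ℤ/27

Derivation:
rank_ℚ(R)=4; free=4−4=0
SNF(R) diag = [3, 9, 9, 27] → torsion [3, 9, 9, 27]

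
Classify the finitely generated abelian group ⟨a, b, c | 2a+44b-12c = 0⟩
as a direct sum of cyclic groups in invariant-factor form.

rank_ℚ(R)=1; free=3−1=2
SNF(R) diag = [2] → torsion [2]

Answer: M ≅ ℤ^2 ⊕ ℤ/2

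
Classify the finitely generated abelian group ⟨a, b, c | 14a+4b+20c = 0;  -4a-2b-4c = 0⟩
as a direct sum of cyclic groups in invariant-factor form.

rank_ℚ(R)=2; free=3−2=1
SNF(R) diag = [2, 6] → torsion [2, 6]

Answer: M ≅ ℤ^1 ⊕ ℤ/2 ⊕ ℤ/6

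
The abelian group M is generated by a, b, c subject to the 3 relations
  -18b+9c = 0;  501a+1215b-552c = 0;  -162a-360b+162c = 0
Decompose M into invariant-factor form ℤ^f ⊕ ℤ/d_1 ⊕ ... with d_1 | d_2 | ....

Answer: M ≅ ℤ/3 ⊕ ℤ/9 ⊕ ℤ/18

Derivation:
rank_ℚ(R)=3; free=3−3=0
SNF(R) diag = [3, 9, 18] → torsion [3, 9, 18]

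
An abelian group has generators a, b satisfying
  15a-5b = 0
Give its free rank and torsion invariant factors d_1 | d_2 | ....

rank_ℚ(R)=1; free=2−1=1
SNF(R) diag = [5] → torsion [5]

Answer: M ≅ ℤ^1 ⊕ ℤ/5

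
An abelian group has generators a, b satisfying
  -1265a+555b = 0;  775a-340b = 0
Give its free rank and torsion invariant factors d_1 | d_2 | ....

rank_ℚ(R)=2; free=2−2=0
SNF(R) diag = [5, 5] → torsion [5, 5]

Answer: M ≅ ℤ/5 ⊕ ℤ/5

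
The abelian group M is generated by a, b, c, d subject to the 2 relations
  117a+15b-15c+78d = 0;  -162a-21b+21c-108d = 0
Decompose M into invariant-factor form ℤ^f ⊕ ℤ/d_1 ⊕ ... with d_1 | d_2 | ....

rank_ℚ(R)=2; free=4−2=2
SNF(R) diag = [3, 3] → torsion [3, 3]

Answer: M ≅ ℤ^2 ⊕ ℤ/3 ⊕ ℤ/3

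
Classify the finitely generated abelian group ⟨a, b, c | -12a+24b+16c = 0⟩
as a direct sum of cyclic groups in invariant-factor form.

Answer: M ≅ ℤ^2 ⊕ ℤ/4

Derivation:
rank_ℚ(R)=1; free=3−1=2
SNF(R) diag = [4] → torsion [4]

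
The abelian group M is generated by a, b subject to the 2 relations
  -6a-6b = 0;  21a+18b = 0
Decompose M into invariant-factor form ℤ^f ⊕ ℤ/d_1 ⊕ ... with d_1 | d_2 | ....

Answer: M ≅ ℤ/3 ⊕ ℤ/6

Derivation:
rank_ℚ(R)=2; free=2−2=0
SNF(R) diag = [3, 6] → torsion [3, 6]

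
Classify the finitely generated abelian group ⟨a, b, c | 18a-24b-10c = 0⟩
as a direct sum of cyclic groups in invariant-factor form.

rank_ℚ(R)=1; free=3−1=2
SNF(R) diag = [2] → torsion [2]

Answer: M ≅ ℤ^2 ⊕ ℤ/2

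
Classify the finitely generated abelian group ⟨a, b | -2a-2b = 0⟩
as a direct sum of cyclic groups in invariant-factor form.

Answer: M ≅ ℤ^1 ⊕ ℤ/2

Derivation:
rank_ℚ(R)=1; free=2−1=1
SNF(R) diag = [2] → torsion [2]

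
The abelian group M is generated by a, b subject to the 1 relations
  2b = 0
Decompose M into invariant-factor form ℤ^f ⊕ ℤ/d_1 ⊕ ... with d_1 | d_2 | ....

Answer: M ≅ ℤ^1 ⊕ ℤ/2

Derivation:
rank_ℚ(R)=1; free=2−1=1
SNF(R) diag = [2] → torsion [2]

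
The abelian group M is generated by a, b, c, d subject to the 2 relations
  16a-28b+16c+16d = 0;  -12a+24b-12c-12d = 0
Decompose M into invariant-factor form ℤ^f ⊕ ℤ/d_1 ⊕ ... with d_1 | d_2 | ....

Answer: M ≅ ℤ^2 ⊕ ℤ/4 ⊕ ℤ/12

Derivation:
rank_ℚ(R)=2; free=4−2=2
SNF(R) diag = [4, 12] → torsion [4, 12]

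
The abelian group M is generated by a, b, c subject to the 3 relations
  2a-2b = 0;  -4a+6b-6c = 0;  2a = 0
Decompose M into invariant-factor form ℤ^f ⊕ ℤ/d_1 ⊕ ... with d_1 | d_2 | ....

rank_ℚ(R)=3; free=3−3=0
SNF(R) diag = [2, 2, 6] → torsion [2, 2, 6]

Answer: M ≅ ℤ/2 ⊕ ℤ/2 ⊕ ℤ/6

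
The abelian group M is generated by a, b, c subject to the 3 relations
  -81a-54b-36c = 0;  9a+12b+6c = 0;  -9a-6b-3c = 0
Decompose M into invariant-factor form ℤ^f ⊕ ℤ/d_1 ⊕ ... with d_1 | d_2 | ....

rank_ℚ(R)=3; free=3−3=0
SNF(R) diag = [3, 9, 18] → torsion [3, 9, 18]

Answer: M ≅ ℤ/3 ⊕ ℤ/9 ⊕ ℤ/18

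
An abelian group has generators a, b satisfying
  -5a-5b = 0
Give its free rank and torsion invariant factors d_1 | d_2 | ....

Answer: M ≅ ℤ^1 ⊕ ℤ/5

Derivation:
rank_ℚ(R)=1; free=2−1=1
SNF(R) diag = [5] → torsion [5]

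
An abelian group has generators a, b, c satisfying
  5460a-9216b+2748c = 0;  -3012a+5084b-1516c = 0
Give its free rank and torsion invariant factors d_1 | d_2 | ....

Answer: M ≅ ℤ^1 ⊕ ℤ/4 ⊕ ℤ/12

Derivation:
rank_ℚ(R)=2; free=3−2=1
SNF(R) diag = [4, 12] → torsion [4, 12]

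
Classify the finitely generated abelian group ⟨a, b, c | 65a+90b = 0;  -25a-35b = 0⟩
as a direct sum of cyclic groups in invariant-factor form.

rank_ℚ(R)=2; free=3−2=1
SNF(R) diag = [5, 5] → torsion [5, 5]

Answer: M ≅ ℤ^1 ⊕ ℤ/5 ⊕ ℤ/5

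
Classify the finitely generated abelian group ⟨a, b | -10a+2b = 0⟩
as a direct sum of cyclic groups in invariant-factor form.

rank_ℚ(R)=1; free=2−1=1
SNF(R) diag = [2] → torsion [2]

Answer: M ≅ ℤ^1 ⊕ ℤ/2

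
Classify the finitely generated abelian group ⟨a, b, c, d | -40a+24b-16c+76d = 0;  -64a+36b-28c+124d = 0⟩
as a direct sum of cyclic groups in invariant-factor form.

rank_ℚ(R)=2; free=4−2=2
SNF(R) diag = [4, 12] → torsion [4, 12]

Answer: M ≅ ℤ^2 ⊕ ℤ/4 ⊕ ℤ/12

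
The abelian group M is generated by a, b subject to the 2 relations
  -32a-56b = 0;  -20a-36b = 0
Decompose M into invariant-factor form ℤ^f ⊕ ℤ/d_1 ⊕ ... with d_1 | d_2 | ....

Answer: M ≅ ℤ/4 ⊕ ℤ/8

Derivation:
rank_ℚ(R)=2; free=2−2=0
SNF(R) diag = [4, 8] → torsion [4, 8]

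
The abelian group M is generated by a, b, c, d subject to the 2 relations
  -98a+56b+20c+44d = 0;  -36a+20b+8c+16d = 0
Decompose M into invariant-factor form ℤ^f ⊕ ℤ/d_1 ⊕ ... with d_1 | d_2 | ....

rank_ℚ(R)=2; free=4−2=2
SNF(R) diag = [2, 4] → torsion [2, 4]

Answer: M ≅ ℤ^2 ⊕ ℤ/2 ⊕ ℤ/4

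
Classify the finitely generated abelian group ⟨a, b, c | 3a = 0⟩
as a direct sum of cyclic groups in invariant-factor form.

rank_ℚ(R)=1; free=3−1=2
SNF(R) diag = [3] → torsion [3]

Answer: M ≅ ℤ^2 ⊕ ℤ/3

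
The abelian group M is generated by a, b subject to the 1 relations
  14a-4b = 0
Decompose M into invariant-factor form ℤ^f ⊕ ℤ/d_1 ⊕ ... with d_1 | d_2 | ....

rank_ℚ(R)=1; free=2−1=1
SNF(R) diag = [2] → torsion [2]

Answer: M ≅ ℤ^1 ⊕ ℤ/2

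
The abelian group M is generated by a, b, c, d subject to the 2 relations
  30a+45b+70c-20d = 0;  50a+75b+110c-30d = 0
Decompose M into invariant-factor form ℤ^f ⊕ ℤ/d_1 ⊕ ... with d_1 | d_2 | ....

rank_ℚ(R)=2; free=4−2=2
SNF(R) diag = [5, 10] → torsion [5, 10]

Answer: M ≅ ℤ^2 ⊕ ℤ/5 ⊕ ℤ/10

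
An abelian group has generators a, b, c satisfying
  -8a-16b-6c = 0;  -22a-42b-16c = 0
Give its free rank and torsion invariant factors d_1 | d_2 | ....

rank_ℚ(R)=2; free=3−2=1
SNF(R) diag = [2, 2] → torsion [2, 2]

Answer: M ≅ ℤ^1 ⊕ ℤ/2 ⊕ ℤ/2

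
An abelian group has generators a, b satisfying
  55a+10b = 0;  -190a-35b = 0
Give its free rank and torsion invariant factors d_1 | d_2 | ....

rank_ℚ(R)=2; free=2−2=0
SNF(R) diag = [5, 5] → torsion [5, 5]

Answer: M ≅ ℤ/5 ⊕ ℤ/5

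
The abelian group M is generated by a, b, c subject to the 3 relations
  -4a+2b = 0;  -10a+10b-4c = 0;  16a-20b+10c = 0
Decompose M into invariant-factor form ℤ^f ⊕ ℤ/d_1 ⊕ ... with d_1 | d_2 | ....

Answer: M ≅ ℤ/2 ⊕ ℤ/2 ⊕ ℤ/2

Derivation:
rank_ℚ(R)=3; free=3−3=0
SNF(R) diag = [2, 2, 2] → torsion [2, 2, 2]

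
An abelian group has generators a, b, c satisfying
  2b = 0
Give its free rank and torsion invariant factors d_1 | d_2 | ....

Answer: M ≅ ℤ^2 ⊕ ℤ/2

Derivation:
rank_ℚ(R)=1; free=3−1=2
SNF(R) diag = [2] → torsion [2]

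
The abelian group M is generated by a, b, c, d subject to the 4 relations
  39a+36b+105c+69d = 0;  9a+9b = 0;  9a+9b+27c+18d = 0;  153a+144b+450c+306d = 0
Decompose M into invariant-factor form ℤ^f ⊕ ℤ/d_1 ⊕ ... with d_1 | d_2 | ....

rank_ℚ(R)=4; free=4−4=0
SNF(R) diag = [3, 9, 9, 27] → torsion [3, 9, 9, 27]

Answer: M ≅ ℤ/3 ⊕ ℤ/9 ⊕ ℤ/9 ⊕ ℤ/27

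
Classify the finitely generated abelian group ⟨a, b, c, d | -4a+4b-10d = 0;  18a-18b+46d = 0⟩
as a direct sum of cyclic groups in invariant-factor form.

Answer: M ≅ ℤ^2 ⊕ ℤ/2 ⊕ ℤ/2

Derivation:
rank_ℚ(R)=2; free=4−2=2
SNF(R) diag = [2, 2] → torsion [2, 2]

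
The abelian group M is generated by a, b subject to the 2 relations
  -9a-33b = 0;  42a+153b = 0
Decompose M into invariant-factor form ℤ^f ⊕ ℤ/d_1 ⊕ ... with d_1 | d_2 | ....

rank_ℚ(R)=2; free=2−2=0
SNF(R) diag = [3, 3] → torsion [3, 3]

Answer: M ≅ ℤ/3 ⊕ ℤ/3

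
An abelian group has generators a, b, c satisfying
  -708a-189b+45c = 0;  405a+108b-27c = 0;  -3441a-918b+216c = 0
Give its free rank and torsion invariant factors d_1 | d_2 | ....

rank_ℚ(R)=3; free=3−3=0
SNF(R) diag = [3, 9, 27] → torsion [3, 9, 27]

Answer: M ≅ ℤ/3 ⊕ ℤ/9 ⊕ ℤ/27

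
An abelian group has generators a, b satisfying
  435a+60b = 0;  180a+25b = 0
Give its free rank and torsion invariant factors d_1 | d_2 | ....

rank_ℚ(R)=2; free=2−2=0
SNF(R) diag = [5, 15] → torsion [5, 15]

Answer: M ≅ ℤ/5 ⊕ ℤ/15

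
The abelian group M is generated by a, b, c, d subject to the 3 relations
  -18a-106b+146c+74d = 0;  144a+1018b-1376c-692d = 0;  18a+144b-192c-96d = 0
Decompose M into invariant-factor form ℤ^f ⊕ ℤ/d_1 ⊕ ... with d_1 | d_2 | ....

rank_ℚ(R)=3; free=4−3=1
SNF(R) diag = [2, 6, 18] → torsion [2, 6, 18]

Answer: M ≅ ℤ^1 ⊕ ℤ/2 ⊕ ℤ/6 ⊕ ℤ/18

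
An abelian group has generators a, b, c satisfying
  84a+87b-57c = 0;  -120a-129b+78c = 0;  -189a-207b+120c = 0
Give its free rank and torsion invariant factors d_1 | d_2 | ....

rank_ℚ(R)=3; free=3−3=0
SNF(R) diag = [3, 3, 3] → torsion [3, 3, 3]

Answer: M ≅ ℤ/3 ⊕ ℤ/3 ⊕ ℤ/3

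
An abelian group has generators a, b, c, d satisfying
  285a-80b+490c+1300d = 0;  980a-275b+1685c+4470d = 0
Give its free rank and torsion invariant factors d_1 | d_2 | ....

rank_ℚ(R)=2; free=4−2=2
SNF(R) diag = [5, 5] → torsion [5, 5]

Answer: M ≅ ℤ^2 ⊕ ℤ/5 ⊕ ℤ/5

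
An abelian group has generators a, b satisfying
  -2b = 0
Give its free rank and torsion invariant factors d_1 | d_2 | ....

rank_ℚ(R)=1; free=2−1=1
SNF(R) diag = [2] → torsion [2]

Answer: M ≅ ℤ^1 ⊕ ℤ/2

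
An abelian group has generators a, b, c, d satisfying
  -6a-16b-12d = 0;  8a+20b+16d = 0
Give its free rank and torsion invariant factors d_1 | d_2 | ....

rank_ℚ(R)=2; free=4−2=2
SNF(R) diag = [2, 4] → torsion [2, 4]

Answer: M ≅ ℤ^2 ⊕ ℤ/2 ⊕ ℤ/4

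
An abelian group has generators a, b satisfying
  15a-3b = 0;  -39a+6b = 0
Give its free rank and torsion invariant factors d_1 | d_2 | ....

rank_ℚ(R)=2; free=2−2=0
SNF(R) diag = [3, 9] → torsion [3, 9]

Answer: M ≅ ℤ/3 ⊕ ℤ/9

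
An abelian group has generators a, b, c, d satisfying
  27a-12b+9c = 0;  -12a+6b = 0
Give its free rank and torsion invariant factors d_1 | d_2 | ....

Answer: M ≅ ℤ^2 ⊕ ℤ/3 ⊕ ℤ/6

Derivation:
rank_ℚ(R)=2; free=4−2=2
SNF(R) diag = [3, 6] → torsion [3, 6]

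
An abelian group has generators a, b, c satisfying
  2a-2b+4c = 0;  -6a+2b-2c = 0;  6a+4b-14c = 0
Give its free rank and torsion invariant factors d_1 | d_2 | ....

Answer: M ≅ ℤ/2 ⊕ ℤ/2 ⊕ ℤ/2

Derivation:
rank_ℚ(R)=3; free=3−3=0
SNF(R) diag = [2, 2, 2] → torsion [2, 2, 2]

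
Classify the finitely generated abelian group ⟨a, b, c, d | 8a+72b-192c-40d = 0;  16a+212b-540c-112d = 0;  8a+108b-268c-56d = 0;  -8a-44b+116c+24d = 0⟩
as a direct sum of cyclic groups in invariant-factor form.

rank_ℚ(R)=4; free=4−4=0
SNF(R) diag = [4, 8, 8, 16] → torsion [4, 8, 8, 16]

Answer: M ≅ ℤ/4 ⊕ ℤ/8 ⊕ ℤ/8 ⊕ ℤ/16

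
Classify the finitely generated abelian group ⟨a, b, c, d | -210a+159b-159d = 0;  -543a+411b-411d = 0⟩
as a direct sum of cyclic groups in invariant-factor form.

Answer: M ≅ ℤ^2 ⊕ ℤ/3 ⊕ ℤ/9

Derivation:
rank_ℚ(R)=2; free=4−2=2
SNF(R) diag = [3, 9] → torsion [3, 9]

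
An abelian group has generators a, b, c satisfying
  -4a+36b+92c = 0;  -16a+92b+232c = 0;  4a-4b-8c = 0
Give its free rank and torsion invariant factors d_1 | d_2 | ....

Answer: M ≅ ℤ/4 ⊕ ℤ/4 ⊕ ℤ/4

Derivation:
rank_ℚ(R)=3; free=3−3=0
SNF(R) diag = [4, 4, 4] → torsion [4, 4, 4]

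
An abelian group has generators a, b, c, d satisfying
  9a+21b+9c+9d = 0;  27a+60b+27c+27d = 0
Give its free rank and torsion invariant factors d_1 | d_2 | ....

Answer: M ≅ ℤ^2 ⊕ ℤ/3 ⊕ ℤ/9

Derivation:
rank_ℚ(R)=2; free=4−2=2
SNF(R) diag = [3, 9] → torsion [3, 9]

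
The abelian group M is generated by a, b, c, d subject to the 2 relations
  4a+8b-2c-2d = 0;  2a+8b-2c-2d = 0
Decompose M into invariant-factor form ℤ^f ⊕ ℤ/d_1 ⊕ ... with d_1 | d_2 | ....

Answer: M ≅ ℤ^2 ⊕ ℤ/2 ⊕ ℤ/2

Derivation:
rank_ℚ(R)=2; free=4−2=2
SNF(R) diag = [2, 2] → torsion [2, 2]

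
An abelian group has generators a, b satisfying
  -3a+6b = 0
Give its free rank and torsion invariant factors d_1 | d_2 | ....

Answer: M ≅ ℤ^1 ⊕ ℤ/3

Derivation:
rank_ℚ(R)=1; free=2−1=1
SNF(R) diag = [3] → torsion [3]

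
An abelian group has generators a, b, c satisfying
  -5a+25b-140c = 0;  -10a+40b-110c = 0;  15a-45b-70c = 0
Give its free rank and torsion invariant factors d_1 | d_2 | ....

rank_ℚ(R)=3; free=3−3=0
SNF(R) diag = [5, 10, 20] → torsion [5, 10, 20]

Answer: M ≅ ℤ/5 ⊕ ℤ/10 ⊕ ℤ/20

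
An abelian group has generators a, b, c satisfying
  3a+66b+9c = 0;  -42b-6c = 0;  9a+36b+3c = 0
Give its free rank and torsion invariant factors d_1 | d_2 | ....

rank_ℚ(R)=3; free=3−3=0
SNF(R) diag = [3, 6, 6] → torsion [3, 6, 6]

Answer: M ≅ ℤ/3 ⊕ ℤ/6 ⊕ ℤ/6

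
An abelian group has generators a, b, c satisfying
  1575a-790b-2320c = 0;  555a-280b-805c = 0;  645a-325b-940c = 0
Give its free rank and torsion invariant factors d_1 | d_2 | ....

rank_ℚ(R)=3; free=3−3=0
SNF(R) diag = [5, 15, 45] → torsion [5, 15, 45]

Answer: M ≅ ℤ/5 ⊕ ℤ/15 ⊕ ℤ/45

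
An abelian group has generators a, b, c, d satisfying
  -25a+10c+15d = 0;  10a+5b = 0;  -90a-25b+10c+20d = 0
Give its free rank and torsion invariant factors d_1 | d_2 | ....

rank_ℚ(R)=3; free=4−3=1
SNF(R) diag = [5, 5, 10] → torsion [5, 5, 10]

Answer: M ≅ ℤ^1 ⊕ ℤ/5 ⊕ ℤ/5 ⊕ ℤ/10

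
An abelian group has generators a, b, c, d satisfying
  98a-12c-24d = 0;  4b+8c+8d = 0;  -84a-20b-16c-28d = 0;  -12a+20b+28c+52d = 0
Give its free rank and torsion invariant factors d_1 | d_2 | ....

Answer: M ≅ ℤ/2 ⊕ ℤ/4 ⊕ ℤ/12 ⊕ ℤ/36

Derivation:
rank_ℚ(R)=4; free=4−4=0
SNF(R) diag = [2, 4, 12, 36] → torsion [2, 4, 12, 36]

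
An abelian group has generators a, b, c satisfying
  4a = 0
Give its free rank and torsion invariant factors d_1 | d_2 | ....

rank_ℚ(R)=1; free=3−1=2
SNF(R) diag = [4] → torsion [4]

Answer: M ≅ ℤ^2 ⊕ ℤ/4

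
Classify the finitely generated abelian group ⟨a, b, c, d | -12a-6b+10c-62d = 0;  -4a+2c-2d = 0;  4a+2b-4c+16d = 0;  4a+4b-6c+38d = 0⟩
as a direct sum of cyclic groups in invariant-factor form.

rank_ℚ(R)=4; free=4−4=0
SNF(R) diag = [2, 2, 4, 8] → torsion [2, 2, 4, 8]

Answer: M ≅ ℤ/2 ⊕ ℤ/2 ⊕ ℤ/4 ⊕ ℤ/8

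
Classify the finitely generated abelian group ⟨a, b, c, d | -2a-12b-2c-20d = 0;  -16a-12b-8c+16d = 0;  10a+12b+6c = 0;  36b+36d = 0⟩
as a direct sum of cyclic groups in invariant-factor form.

rank_ℚ(R)=4; free=4−4=0
SNF(R) diag = [2, 4, 12, 36] → torsion [2, 4, 12, 36]

Answer: M ≅ ℤ/2 ⊕ ℤ/4 ⊕ ℤ/12 ⊕ ℤ/36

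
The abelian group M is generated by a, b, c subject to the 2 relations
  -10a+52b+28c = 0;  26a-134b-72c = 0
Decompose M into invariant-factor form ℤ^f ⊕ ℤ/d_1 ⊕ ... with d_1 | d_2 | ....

Answer: M ≅ ℤ^1 ⊕ ℤ/2 ⊕ ℤ/2

Derivation:
rank_ℚ(R)=2; free=3−2=1
SNF(R) diag = [2, 2] → torsion [2, 2]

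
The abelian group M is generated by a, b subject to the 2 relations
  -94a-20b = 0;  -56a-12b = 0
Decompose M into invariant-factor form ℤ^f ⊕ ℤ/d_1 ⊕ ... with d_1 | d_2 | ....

rank_ℚ(R)=2; free=2−2=0
SNF(R) diag = [2, 4] → torsion [2, 4]

Answer: M ≅ ℤ/2 ⊕ ℤ/4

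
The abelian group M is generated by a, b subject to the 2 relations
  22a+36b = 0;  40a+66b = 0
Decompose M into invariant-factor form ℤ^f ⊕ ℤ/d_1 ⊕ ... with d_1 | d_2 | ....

Answer: M ≅ ℤ/2 ⊕ ℤ/6

Derivation:
rank_ℚ(R)=2; free=2−2=0
SNF(R) diag = [2, 6] → torsion [2, 6]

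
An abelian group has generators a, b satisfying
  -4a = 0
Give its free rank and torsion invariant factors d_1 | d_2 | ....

rank_ℚ(R)=1; free=2−1=1
SNF(R) diag = [4] → torsion [4]

Answer: M ≅ ℤ^1 ⊕ ℤ/4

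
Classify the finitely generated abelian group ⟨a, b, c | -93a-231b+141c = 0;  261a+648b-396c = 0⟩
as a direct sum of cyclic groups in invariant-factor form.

rank_ℚ(R)=2; free=3−2=1
SNF(R) diag = [3, 9] → torsion [3, 9]

Answer: M ≅ ℤ^1 ⊕ ℤ/3 ⊕ ℤ/9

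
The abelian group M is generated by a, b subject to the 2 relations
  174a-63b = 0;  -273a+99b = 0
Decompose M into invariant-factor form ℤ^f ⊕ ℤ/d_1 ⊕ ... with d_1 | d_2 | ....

rank_ℚ(R)=2; free=2−2=0
SNF(R) diag = [3, 9] → torsion [3, 9]

Answer: M ≅ ℤ/3 ⊕ ℤ/9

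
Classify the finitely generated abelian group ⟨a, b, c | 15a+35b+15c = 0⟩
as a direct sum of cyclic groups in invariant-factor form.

rank_ℚ(R)=1; free=3−1=2
SNF(R) diag = [5] → torsion [5]

Answer: M ≅ ℤ^2 ⊕ ℤ/5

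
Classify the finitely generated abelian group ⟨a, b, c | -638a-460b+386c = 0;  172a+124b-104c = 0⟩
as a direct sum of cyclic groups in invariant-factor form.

Answer: M ≅ ℤ^1 ⊕ ℤ/2 ⊕ ℤ/4

Derivation:
rank_ℚ(R)=2; free=3−2=1
SNF(R) diag = [2, 4] → torsion [2, 4]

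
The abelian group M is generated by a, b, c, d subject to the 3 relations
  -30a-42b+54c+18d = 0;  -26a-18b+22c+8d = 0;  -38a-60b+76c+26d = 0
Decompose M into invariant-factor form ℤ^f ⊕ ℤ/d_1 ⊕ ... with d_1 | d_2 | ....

rank_ℚ(R)=3; free=4−3=1
SNF(R) diag = [2, 6, 18] → torsion [2, 6, 18]

Answer: M ≅ ℤ^1 ⊕ ℤ/2 ⊕ ℤ/6 ⊕ ℤ/18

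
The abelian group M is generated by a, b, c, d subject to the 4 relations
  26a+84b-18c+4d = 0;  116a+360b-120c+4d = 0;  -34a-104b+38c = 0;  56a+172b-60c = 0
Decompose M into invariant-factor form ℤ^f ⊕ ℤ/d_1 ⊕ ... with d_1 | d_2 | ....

Answer: M ≅ ℤ/2 ⊕ ℤ/4 ⊕ ℤ/4 ⊕ ℤ/12

Derivation:
rank_ℚ(R)=4; free=4−4=0
SNF(R) diag = [2, 4, 4, 12] → torsion [2, 4, 4, 12]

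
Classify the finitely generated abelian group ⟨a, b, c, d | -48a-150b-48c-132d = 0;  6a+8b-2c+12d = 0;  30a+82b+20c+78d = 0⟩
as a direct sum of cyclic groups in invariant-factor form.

Answer: M ≅ ℤ^1 ⊕ ℤ/2 ⊕ ℤ/6 ⊕ ℤ/18

Derivation:
rank_ℚ(R)=3; free=4−3=1
SNF(R) diag = [2, 6, 18] → torsion [2, 6, 18]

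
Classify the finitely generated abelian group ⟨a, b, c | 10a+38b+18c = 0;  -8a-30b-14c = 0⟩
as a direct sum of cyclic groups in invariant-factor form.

Answer: M ≅ ℤ^1 ⊕ ℤ/2 ⊕ ℤ/2

Derivation:
rank_ℚ(R)=2; free=3−2=1
SNF(R) diag = [2, 2] → torsion [2, 2]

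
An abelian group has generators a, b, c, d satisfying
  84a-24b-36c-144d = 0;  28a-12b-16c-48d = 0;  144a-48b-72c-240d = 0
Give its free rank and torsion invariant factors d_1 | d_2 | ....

rank_ℚ(R)=3; free=4−3=1
SNF(R) diag = [4, 12, 24] → torsion [4, 12, 24]

Answer: M ≅ ℤ^1 ⊕ ℤ/4 ⊕ ℤ/12 ⊕ ℤ/24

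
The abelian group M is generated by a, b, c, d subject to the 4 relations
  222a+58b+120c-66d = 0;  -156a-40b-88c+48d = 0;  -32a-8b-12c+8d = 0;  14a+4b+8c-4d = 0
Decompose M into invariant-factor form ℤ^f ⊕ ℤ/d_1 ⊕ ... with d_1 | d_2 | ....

Answer: M ≅ ℤ/2 ⊕ ℤ/2 ⊕ ℤ/4 ⊕ ℤ/8

Derivation:
rank_ℚ(R)=4; free=4−4=0
SNF(R) diag = [2, 2, 4, 8] → torsion [2, 2, 4, 8]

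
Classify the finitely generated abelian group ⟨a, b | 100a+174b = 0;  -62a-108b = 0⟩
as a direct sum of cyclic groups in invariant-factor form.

rank_ℚ(R)=2; free=2−2=0
SNF(R) diag = [2, 6] → torsion [2, 6]

Answer: M ≅ ℤ/2 ⊕ ℤ/6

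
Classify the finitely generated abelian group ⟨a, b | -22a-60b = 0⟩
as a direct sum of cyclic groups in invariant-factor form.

rank_ℚ(R)=1; free=2−1=1
SNF(R) diag = [2] → torsion [2]

Answer: M ≅ ℤ^1 ⊕ ℤ/2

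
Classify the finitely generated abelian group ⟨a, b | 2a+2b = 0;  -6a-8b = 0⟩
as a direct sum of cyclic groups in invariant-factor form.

Answer: M ≅ ℤ/2 ⊕ ℤ/2

Derivation:
rank_ℚ(R)=2; free=2−2=0
SNF(R) diag = [2, 2] → torsion [2, 2]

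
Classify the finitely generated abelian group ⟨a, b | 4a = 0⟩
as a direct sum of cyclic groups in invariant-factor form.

rank_ℚ(R)=1; free=2−1=1
SNF(R) diag = [4] → torsion [4]

Answer: M ≅ ℤ^1 ⊕ ℤ/4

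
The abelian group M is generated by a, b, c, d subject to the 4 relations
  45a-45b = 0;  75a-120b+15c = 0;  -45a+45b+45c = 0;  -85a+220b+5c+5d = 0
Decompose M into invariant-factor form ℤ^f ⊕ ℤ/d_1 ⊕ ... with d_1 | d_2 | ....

rank_ℚ(R)=4; free=4−4=0
SNF(R) diag = [5, 15, 45, 135] → torsion [5, 15, 45, 135]

Answer: M ≅ ℤ/5 ⊕ ℤ/15 ⊕ ℤ/45 ⊕ ℤ/135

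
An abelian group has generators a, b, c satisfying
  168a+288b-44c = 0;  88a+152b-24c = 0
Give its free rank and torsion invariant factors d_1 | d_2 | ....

Answer: M ≅ ℤ^1 ⊕ ℤ/4 ⊕ ℤ/8

Derivation:
rank_ℚ(R)=2; free=3−2=1
SNF(R) diag = [4, 8] → torsion [4, 8]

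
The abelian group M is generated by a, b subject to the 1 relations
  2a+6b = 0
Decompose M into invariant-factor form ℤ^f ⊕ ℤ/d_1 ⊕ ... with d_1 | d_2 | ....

Answer: M ≅ ℤ^1 ⊕ ℤ/2

Derivation:
rank_ℚ(R)=1; free=2−1=1
SNF(R) diag = [2] → torsion [2]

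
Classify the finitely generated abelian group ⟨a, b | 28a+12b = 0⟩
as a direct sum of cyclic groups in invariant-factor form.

rank_ℚ(R)=1; free=2−1=1
SNF(R) diag = [4] → torsion [4]

Answer: M ≅ ℤ^1 ⊕ ℤ/4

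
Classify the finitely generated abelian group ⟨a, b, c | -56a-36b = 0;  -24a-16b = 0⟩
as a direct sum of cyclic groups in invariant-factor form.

Answer: M ≅ ℤ^1 ⊕ ℤ/4 ⊕ ℤ/8

Derivation:
rank_ℚ(R)=2; free=3−2=1
SNF(R) diag = [4, 8] → torsion [4, 8]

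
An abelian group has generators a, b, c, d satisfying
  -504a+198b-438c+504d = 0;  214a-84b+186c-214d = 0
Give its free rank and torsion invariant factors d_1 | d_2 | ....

Answer: M ≅ ℤ^2 ⊕ ℤ/2 ⊕ ℤ/6

Derivation:
rank_ℚ(R)=2; free=4−2=2
SNF(R) diag = [2, 6] → torsion [2, 6]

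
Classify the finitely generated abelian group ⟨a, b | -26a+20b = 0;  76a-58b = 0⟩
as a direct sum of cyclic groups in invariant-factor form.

rank_ℚ(R)=2; free=2−2=0
SNF(R) diag = [2, 6] → torsion [2, 6]

Answer: M ≅ ℤ/2 ⊕ ℤ/6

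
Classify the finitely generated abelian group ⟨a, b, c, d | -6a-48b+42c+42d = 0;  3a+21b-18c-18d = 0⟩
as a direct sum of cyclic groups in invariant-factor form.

Answer: M ≅ ℤ^2 ⊕ ℤ/3 ⊕ ℤ/6

Derivation:
rank_ℚ(R)=2; free=4−2=2
SNF(R) diag = [3, 6] → torsion [3, 6]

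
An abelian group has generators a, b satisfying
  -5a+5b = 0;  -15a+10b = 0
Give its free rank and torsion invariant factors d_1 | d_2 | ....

rank_ℚ(R)=2; free=2−2=0
SNF(R) diag = [5, 5] → torsion [5, 5]

Answer: M ≅ ℤ/5 ⊕ ℤ/5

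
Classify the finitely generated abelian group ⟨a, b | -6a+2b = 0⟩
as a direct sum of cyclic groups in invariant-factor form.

rank_ℚ(R)=1; free=2−1=1
SNF(R) diag = [2] → torsion [2]

Answer: M ≅ ℤ^1 ⊕ ℤ/2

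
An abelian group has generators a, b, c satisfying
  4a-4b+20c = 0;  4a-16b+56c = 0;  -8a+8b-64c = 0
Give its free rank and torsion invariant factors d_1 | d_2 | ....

rank_ℚ(R)=3; free=3−3=0
SNF(R) diag = [4, 12, 24] → torsion [4, 12, 24]

Answer: M ≅ ℤ/4 ⊕ ℤ/12 ⊕ ℤ/24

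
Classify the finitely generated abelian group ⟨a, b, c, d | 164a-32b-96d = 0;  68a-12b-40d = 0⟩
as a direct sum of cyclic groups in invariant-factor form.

Answer: M ≅ ℤ^2 ⊕ ℤ/4 ⊕ ℤ/4

Derivation:
rank_ℚ(R)=2; free=4−2=2
SNF(R) diag = [4, 4] → torsion [4, 4]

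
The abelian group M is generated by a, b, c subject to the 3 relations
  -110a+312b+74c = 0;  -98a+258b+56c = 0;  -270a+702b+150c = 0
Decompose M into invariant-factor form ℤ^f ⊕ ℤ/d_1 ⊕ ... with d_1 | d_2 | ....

rank_ℚ(R)=3; free=3−3=0
SNF(R) diag = [2, 6, 18] → torsion [2, 6, 18]

Answer: M ≅ ℤ/2 ⊕ ℤ/6 ⊕ ℤ/18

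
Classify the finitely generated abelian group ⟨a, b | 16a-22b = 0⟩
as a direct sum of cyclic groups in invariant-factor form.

rank_ℚ(R)=1; free=2−1=1
SNF(R) diag = [2] → torsion [2]

Answer: M ≅ ℤ^1 ⊕ ℤ/2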